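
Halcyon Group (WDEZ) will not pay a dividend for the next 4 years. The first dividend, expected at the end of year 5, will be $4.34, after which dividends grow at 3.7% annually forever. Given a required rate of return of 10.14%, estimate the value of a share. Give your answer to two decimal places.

$45.80

Deferred-dividend DDM. At t=4 the remaining stream is a growing perpetuity with first payment D_5 = 4.34.
V_4 = D_5/(r−g) = 4.34/(0.1014−0.037) = 67.3913
P₀ = V_4/(1+r)^4 = 67.3913/(1+0.1014)^4 = 45.7956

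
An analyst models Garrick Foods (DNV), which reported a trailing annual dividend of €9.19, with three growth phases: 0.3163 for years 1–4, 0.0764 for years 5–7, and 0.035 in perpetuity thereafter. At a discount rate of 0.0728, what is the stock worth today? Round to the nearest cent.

€701.89

Three-stage DDM. Project D₁…D_7; terminal Gordon value at t=7 with g = 0.035; discount at r = 0.0728.
D_1 = 12.0968
D_2 = 15.9230
D_3 = 20.9595
D_4 = 27.5889
D_5 = 29.6967
D_6 = 31.9656
D_7 = 34.4077
TV_7 = 35.6120/(0.0728−0.035) = 942.1166
P₀ = Σ Dₜ/(1+r)ᵗ + TV_7/(1+r)^7 = 701.8888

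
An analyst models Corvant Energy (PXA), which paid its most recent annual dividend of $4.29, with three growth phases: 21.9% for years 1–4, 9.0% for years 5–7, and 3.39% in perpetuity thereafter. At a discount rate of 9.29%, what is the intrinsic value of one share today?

$157.96

Three-stage DDM. Project D₁…D_7; terminal Gordon value at t=7 with g = 0.0339; discount at r = 0.0929.
D_1 = 5.2295
D_2 = 6.3748
D_3 = 7.7708
D_4 = 9.4727
D_5 = 10.3252
D_6 = 11.2545
D_7 = 12.2674
TV_7 = 12.6832/(0.0929−0.0339) = 214.9701
P₀ = Σ Dₜ/(1+r)ᵗ + TV_7/(1+r)^7 = 157.9574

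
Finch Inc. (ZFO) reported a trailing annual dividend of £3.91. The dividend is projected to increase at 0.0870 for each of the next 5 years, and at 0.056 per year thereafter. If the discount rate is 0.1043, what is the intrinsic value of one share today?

Two-stage DDM. Project D₁…D_5 at 0.087, terminal growth 0.056, discount at r = 0.1043.
D_1 = 4.2502
D_2 = 4.6199
D_3 = 5.0219
D_4 = 5.4588
D_5 = 5.9337
Terminal value at t=5: TV = D_6/(r−g) = 6.2660/(0.1043−0.056) = 129.7303
P₀ = 4.2502/(1+0.1043)^1 + 4.6199/(1+0.1043)^2 + 5.0219/(1+0.1043)^3 + 5.4588/(1+0.1043)^4 + 5.9337/(1+0.1043)^5 + 129.7303/(1+0.1043)^5 = 97.6463

£97.65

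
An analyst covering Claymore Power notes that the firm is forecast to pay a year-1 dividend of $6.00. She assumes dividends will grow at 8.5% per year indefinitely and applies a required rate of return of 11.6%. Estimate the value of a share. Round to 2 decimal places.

Gordon growth model: P₀ = D₁/(r − g), with D₁ = 6.00 given directly.
P₀ = 6.0000 / (0.116 − 0.085) = 6.0000 / 0.031 = 193.5484

$193.55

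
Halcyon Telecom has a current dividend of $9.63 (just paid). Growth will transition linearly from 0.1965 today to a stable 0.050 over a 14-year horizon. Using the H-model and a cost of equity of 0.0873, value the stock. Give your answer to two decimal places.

H-model: P₀ = D₀[(1+g_L) + H(g_S−g_L)]/(r−g_L), with H = 14/2 = 7.
P₀ = 9.63 × [(1+0.05) + 7×(0.1965−0.05)] / (0.0873−0.05)
   = 9.63 × 2.0755 / 0.0373 = 535.8462

$535.85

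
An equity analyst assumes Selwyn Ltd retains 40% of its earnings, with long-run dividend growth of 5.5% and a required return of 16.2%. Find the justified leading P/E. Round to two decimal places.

5.61

Payout ratio b = 1 − 0.40 = 0.60.
Justified leading P/E = b/(r−g) = 0.60/(0.162−0.055) = 5.6075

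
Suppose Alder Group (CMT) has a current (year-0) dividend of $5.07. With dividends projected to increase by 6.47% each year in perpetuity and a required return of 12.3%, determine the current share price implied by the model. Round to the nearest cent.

Gordon growth model: P₀ = D₁/(r − g). D₁ = 5.07 × (1 + 0.0647) = 5.3980.
P₀ = 5.3980 / (0.123 − 0.0647) = 5.3980 / 0.0583 = 92.5905

$92.59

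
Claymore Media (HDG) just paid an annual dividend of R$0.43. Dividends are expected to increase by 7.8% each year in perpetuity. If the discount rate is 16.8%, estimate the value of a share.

Gordon growth model: P₀ = D₁/(r − g). D₁ = 0.43 × (1 + 0.078) = 0.4635.
P₀ = 0.4635 / (0.168 − 0.078) = 0.4635 / 0.09 = 5.1504

R$5.15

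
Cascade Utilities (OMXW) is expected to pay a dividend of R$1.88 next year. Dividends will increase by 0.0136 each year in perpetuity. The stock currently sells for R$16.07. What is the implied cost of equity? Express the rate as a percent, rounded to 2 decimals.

13.06%

Rearranging the constant-growth DDM: r = D₁/P₀ + g.
r = 1.8800 / 16.07 + 0.0136 = 0.11699 + 0.0136 = 0.13059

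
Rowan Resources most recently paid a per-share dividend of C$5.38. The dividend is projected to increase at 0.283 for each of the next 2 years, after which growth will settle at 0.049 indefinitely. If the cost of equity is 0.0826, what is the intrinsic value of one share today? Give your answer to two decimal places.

Two-stage DDM. Project D₁…D_2 at 0.283, terminal growth 0.049, discount at r = 0.0826.
D_1 = 6.9025
D_2 = 8.8560
Terminal value at t=2: TV = D_3/(r−g) = 9.2899/(0.0826−0.049) = 276.4851
P₀ = 6.9025/(1+0.0826)^1 + 8.8560/(1+0.0826)^2 + 276.4851/(1+0.0826)^2 = 249.8363

C$249.84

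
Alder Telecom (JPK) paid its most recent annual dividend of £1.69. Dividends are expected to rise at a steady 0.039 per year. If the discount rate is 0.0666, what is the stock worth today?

Gordon growth model: P₀ = D₁/(r − g). D₁ = 1.69 × (1 + 0.039) = 1.7559.
P₀ = 1.7559 / (0.0666 − 0.039) = 1.7559 / 0.0276 = 63.6199

£63.62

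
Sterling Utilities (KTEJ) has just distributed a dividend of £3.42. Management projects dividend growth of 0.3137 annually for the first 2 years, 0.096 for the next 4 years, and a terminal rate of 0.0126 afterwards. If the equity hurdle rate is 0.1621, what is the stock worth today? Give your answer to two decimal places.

Three-stage DDM. Project D₁…D_6; terminal Gordon value at t=6 with g = 0.0126; discount at r = 0.1621.
D_1 = 4.4929
D_2 = 5.9023
D_3 = 6.4689
D_4 = 7.0899
D_5 = 7.7705
D_6 = 8.5165
TV_6 = 8.6238/(0.1621−0.0126) = 57.6843
P₀ = Σ Dₜ/(1+r)ᵗ + TV_6/(1+r)^6 = 46.7907

£46.79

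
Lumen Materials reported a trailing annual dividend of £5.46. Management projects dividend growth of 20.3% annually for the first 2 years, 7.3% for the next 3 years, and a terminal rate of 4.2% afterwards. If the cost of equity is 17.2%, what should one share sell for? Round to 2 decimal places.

£61.24

Three-stage DDM. Project D₁…D_5; terminal Gordon value at t=5 with g = 0.042; discount at r = 0.172.
D_1 = 6.5684
D_2 = 7.9018
D_3 = 8.4786
D_4 = 9.0975
D_5 = 9.7616
TV_5 = 10.1716/(0.172−0.042) = 78.2433
P₀ = Σ Dₜ/(1+r)ᵗ + TV_5/(1+r)^5 = 61.2444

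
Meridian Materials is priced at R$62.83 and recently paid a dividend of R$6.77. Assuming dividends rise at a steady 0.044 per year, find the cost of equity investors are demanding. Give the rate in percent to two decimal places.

15.65%

Rearranging the constant-growth DDM: r = D₁/P₀ + g.
D₁ = 6.77 × (1 + 0.044) = 7.0679.
r = 7.0679 / 62.83 + 0.044 = 0.11249 + 0.044 = 0.15649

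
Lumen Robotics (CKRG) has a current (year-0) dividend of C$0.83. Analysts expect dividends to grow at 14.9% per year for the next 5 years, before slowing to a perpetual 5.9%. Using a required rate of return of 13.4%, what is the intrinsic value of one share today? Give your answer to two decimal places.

C$16.83

Two-stage DDM. Project D₁…D_5 at 0.149, terminal growth 0.059, discount at r = 0.134.
D_1 = 0.9537
D_2 = 1.0958
D_3 = 1.2590
D_4 = 1.4466
D_5 = 1.6622
Terminal value at t=5: TV = D_6/(r−g) = 1.7602/(0.134−0.059) = 23.4700
P₀ = 0.9537/(1+0.134)^1 + 1.0958/(1+0.134)^2 + 1.2590/(1+0.134)^3 + 1.4466/(1+0.134)^4 + 1.6622/(1+0.134)^5 + 23.4700/(1+0.134)^5 = 16.8331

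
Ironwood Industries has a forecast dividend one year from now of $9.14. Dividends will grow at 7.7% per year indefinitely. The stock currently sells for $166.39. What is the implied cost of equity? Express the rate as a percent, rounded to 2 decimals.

13.19%

Rearranging the constant-growth DDM: r = D₁/P₀ + g.
r = 9.1400 / 166.39 + 0.077 = 0.05493 + 0.077 = 0.13193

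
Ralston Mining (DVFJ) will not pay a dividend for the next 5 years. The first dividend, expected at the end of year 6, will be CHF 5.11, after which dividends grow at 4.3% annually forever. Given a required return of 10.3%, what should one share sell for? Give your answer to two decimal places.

CHF 52.17

Deferred-dividend DDM. At t=5 the remaining stream is a growing perpetuity with first payment D_6 = 5.11.
V_5 = D_6/(r−g) = 5.11/(0.103−0.043) = 85.1667
P₀ = V_5/(1+r)^5 = 85.1667/(1+0.103)^5 = 52.1665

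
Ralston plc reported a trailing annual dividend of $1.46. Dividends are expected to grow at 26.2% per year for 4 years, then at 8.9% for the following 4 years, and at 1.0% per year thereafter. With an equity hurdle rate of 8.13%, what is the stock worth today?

$59.23

Three-stage DDM. Project D₁…D_8; terminal Gordon value at t=8 with g = 0.01; discount at r = 0.0813.
D_1 = 1.8425
D_2 = 2.3253
D_3 = 2.9345
D_4 = 3.7033
D_5 = 4.0329
D_6 = 4.3918
D_7 = 4.7827
D_8 = 5.2084
TV_8 = 5.2605/(0.0813−0.01) = 73.7791
P₀ = Σ Dₜ/(1+r)ᵗ + TV_8/(1+r)^8 = 59.2318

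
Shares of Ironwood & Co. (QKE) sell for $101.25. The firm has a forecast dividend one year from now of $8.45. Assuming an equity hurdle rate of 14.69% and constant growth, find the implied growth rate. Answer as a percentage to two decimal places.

From P₀ = D₁/(r − g), the implied growth is g = r − D₁/P₀.
g = 0.1469 − 8.45/101.25 = 0.1469 − 0.08346 = 0.06344

6.34%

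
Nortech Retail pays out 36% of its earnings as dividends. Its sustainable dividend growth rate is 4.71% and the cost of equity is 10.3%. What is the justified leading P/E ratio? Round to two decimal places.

6.44

Justified leading P/E = b/(r−g) = 0.36/(0.103−0.0471) = 6.4401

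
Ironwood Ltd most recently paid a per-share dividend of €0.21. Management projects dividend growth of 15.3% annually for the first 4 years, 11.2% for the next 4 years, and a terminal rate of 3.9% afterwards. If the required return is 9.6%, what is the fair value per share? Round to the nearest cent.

€6.99

Three-stage DDM. Project D₁…D_8; terminal Gordon value at t=8 with g = 0.039; discount at r = 0.096.
D_1 = 0.2421
D_2 = 0.2792
D_3 = 0.3219
D_4 = 0.3711
D_5 = 0.4127
D_6 = 0.4589
D_7 = 0.5103
D_8 = 0.5675
TV_8 = 0.5896/(0.096−0.039) = 10.3442
P₀ = Σ Dₜ/(1+r)ᵗ + TV_8/(1+r)^8 = 6.9903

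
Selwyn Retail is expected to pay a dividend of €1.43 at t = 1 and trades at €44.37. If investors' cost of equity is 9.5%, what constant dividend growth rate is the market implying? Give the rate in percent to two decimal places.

From P₀ = D₁/(r − g), the implied growth is g = r − D₁/P₀.
g = 0.095 − 1.43/44.37 = 0.095 − 0.03223 = 0.06277

6.28%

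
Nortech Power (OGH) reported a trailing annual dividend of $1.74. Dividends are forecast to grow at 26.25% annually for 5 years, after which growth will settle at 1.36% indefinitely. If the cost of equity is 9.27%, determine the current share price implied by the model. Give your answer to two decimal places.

$59.61

Two-stage DDM. Project D₁…D_5 at 0.2625, terminal growth 0.0136, discount at r = 0.0927.
D_1 = 2.1967
D_2 = 2.7734
D_3 = 3.5014
D_4 = 4.4205
D_5 = 5.5809
Terminal value at t=5: TV = D_6/(r−g) = 5.6568/(0.0927−0.0136) = 71.5149
P₀ = 2.1967/(1+0.0927)^1 + 2.7734/(1+0.0927)^2 + 3.5014/(1+0.0927)^3 + 4.4205/(1+0.0927)^4 + 5.5809/(1+0.0927)^5 + 71.5149/(1+0.0927)^5 = 59.6087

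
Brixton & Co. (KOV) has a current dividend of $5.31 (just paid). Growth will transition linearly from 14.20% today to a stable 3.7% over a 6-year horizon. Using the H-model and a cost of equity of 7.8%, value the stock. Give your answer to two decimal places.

H-model: P₀ = D₀[(1+g_L) + H(g_S−g_L)]/(r−g_L), with H = 6/2 = 3.
P₀ = 5.31 × [(1+0.037) + 3×(0.142−0.037)] / (0.078−0.037)
   = 5.31 × 1.3520 / 0.041 = 175.1005

$175.10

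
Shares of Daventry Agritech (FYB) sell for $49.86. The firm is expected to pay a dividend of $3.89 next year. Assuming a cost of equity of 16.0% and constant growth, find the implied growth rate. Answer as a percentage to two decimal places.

8.20%

From P₀ = D₁/(r − g), the implied growth is g = r − D₁/P₀.
g = 0.16 − 3.89/49.86 = 0.16 − 0.07802 = 0.08198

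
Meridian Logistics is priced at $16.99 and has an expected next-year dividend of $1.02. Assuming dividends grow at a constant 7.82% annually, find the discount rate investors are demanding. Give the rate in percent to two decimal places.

13.82%

Rearranging the constant-growth DDM: r = D₁/P₀ + g.
r = 1.0200 / 16.99 + 0.0782 = 0.06004 + 0.0782 = 0.13824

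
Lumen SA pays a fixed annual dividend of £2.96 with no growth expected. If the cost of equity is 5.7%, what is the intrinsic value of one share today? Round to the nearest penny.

Zero-growth DDM (perpetuity): P₀ = D/r = 2.96 / 0.057 = 51.9298

£51.93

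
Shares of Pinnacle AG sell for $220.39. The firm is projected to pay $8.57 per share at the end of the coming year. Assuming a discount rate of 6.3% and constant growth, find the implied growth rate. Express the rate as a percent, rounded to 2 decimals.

From P₀ = D₁/(r − g), the implied growth is g = r − D₁/P₀.
g = 0.063 − 8.57/220.39 = 0.063 − 0.03889 = 0.02411

2.41%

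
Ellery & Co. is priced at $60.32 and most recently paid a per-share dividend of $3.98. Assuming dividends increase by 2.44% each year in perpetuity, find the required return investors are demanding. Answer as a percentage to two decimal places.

Rearranging the constant-growth DDM: r = D₁/P₀ + g.
D₁ = 3.98 × (1 + 0.0244) = 4.0771.
r = 4.0771 / 60.32 + 0.0244 = 0.06759 + 0.0244 = 0.09199

9.20%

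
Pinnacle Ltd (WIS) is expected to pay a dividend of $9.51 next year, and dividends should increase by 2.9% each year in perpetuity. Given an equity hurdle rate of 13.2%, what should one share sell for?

$92.33

Gordon growth model: P₀ = D₁/(r − g), with D₁ = 9.51 given directly.
P₀ = 9.5100 / (0.132 − 0.029) = 9.5100 / 0.103 = 92.3301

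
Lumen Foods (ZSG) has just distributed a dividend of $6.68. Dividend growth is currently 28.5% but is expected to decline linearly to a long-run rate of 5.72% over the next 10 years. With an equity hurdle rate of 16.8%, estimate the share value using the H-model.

$132.41

H-model: P₀ = D₀[(1+g_L) + H(g_S−g_L)]/(r−g_L), with H = 10/2 = 5.
P₀ = 6.68 × [(1+0.0572) + 5×(0.285−0.0572)] / (0.168−0.0572)
   = 6.68 × 2.1962 / 0.1108 = 132.4063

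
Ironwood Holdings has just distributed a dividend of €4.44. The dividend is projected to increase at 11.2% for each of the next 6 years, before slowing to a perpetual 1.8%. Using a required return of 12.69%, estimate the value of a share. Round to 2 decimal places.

€63.75

Two-stage DDM. Project D₁…D_6 at 0.112, terminal growth 0.018, discount at r = 0.1269.
D_1 = 4.9373
D_2 = 5.4903
D_3 = 6.1052
D_4 = 6.7889
D_5 = 7.5493
D_6 = 8.3948
Terminal value at t=6: TV = D_7/(r−g) = 8.5459/(0.1269−0.018) = 78.4750
P₀ = 4.9373/(1+0.1269)^1 + 5.4903/(1+0.1269)^2 + 6.1052/(1+0.1269)^3 + 6.7889/(1+0.1269)^4 + 7.5493/(1+0.1269)^5 + 8.3948/(1+0.1269)^6 + 78.4750/(1+0.1269)^6 = 63.7534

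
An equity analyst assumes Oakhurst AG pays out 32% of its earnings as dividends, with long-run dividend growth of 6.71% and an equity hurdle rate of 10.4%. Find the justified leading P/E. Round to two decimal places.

8.67

Justified leading P/E = b/(r−g) = 0.32/(0.104−0.0671) = 8.6721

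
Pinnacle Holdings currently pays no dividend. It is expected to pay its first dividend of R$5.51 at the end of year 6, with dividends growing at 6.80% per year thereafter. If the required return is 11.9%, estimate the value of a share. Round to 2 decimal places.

Deferred-dividend DDM. At t=5 the remaining stream is a growing perpetuity with first payment D_6 = 5.51.
V_5 = D_6/(r−g) = 5.51/(0.119−0.068) = 108.0392
P₀ = V_5/(1+r)^5 = 108.0392/(1+0.119)^5 = 61.5788

R$61.58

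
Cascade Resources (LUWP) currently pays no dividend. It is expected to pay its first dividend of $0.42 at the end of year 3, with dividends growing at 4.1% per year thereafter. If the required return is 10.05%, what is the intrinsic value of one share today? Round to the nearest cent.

Deferred-dividend DDM. At t=2 the remaining stream is a growing perpetuity with first payment D_3 = 0.42.
V_2 = D_3/(r−g) = 0.42/(0.1005−0.041) = 7.0588
P₀ = V_2/(1+r)^2 = 7.0588/(1+0.1005)^2 = 5.8284

$5.83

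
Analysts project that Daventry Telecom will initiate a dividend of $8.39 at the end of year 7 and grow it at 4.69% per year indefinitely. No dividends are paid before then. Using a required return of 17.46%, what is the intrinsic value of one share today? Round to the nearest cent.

$25.02

Deferred-dividend DDM. At t=6 the remaining stream is a growing perpetuity with first payment D_7 = 8.39.
V_6 = D_7/(r−g) = 8.39/(0.1746−0.0469) = 65.7009
P₀ = V_6/(1+r)^6 = 65.7009/(1+0.1746)^6 = 25.0168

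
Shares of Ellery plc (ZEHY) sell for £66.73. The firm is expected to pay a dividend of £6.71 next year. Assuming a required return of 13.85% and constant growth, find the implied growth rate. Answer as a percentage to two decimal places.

From P₀ = D₁/(r − g), the implied growth is g = r − D₁/P₀.
g = 0.1385 − 6.71/66.73 = 0.1385 − 0.10055 = 0.03795

3.79%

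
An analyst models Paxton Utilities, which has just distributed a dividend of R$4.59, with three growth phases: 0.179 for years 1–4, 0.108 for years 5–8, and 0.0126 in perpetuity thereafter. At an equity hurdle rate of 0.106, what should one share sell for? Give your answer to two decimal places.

R$110.14

Three-stage DDM. Project D₁…D_8; terminal Gordon value at t=8 with g = 0.0126; discount at r = 0.106.
D_1 = 5.4116
D_2 = 6.3803
D_3 = 7.5224
D_4 = 8.8689
D_5 = 9.8267
D_6 = 10.8880
D_7 = 12.0639
D_8 = 13.3668
TV_8 = 13.5352/(0.106−0.0126) = 144.9166
P₀ = Σ Dₜ/(1+r)ᵗ + TV_8/(1+r)^8 = 110.1380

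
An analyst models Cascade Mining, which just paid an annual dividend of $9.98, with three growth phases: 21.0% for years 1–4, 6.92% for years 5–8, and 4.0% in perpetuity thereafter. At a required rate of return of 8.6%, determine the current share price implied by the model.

$438.57

Three-stage DDM. Project D₁…D_8; terminal Gordon value at t=8 with g = 0.04; discount at r = 0.086.
D_1 = 12.0758
D_2 = 14.6117
D_3 = 17.6802
D_4 = 21.3930
D_5 = 22.8734
D_6 = 24.4563
D_7 = 26.1486
D_8 = 27.9581
TV_8 = 29.0764/(0.086−0.04) = 632.0964
P₀ = Σ Dₜ/(1+r)ᵗ + TV_8/(1+r)^8 = 438.5658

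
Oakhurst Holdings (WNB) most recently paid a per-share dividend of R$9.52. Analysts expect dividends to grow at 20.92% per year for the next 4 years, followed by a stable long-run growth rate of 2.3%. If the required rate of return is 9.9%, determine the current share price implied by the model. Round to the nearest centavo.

Two-stage DDM. Project D₁…D_4 at 0.2092, terminal growth 0.023, discount at r = 0.099.
D_1 = 11.5116
D_2 = 13.9198
D_3 = 16.8318
D_4 = 20.3531
Terminal value at t=4: TV = D_5/(r−g) = 20.8212/(0.099−0.023) = 273.9628
P₀ = 11.5116/(1+0.099)^1 + 13.9198/(1+0.099)^2 + 16.8318/(1+0.099)^3 + 20.3531/(1+0.099)^4 + 273.9628/(1+0.099)^4 = 236.4344

R$236.43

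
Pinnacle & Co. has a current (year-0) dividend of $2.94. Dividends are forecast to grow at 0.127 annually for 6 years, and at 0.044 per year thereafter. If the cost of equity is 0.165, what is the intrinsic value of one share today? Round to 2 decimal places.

$36.52

Two-stage DDM. Project D₁…D_6 at 0.127, terminal growth 0.044, discount at r = 0.165.
D_1 = 3.3134
D_2 = 3.7342
D_3 = 4.2084
D_4 = 4.7429
D_5 = 5.3452
D_6 = 6.0241
Terminal value at t=6: TV = D_7/(r−g) = 6.2891/(0.165−0.044) = 51.9764
P₀ = 3.3134/(1+0.165)^1 + 3.7342/(1+0.165)^2 + 4.2084/(1+0.165)^3 + 4.7429/(1+0.165)^4 + 5.3452/(1+0.165)^5 + 6.0241/(1+0.165)^6 + 51.9764/(1+0.165)^6 = 36.5219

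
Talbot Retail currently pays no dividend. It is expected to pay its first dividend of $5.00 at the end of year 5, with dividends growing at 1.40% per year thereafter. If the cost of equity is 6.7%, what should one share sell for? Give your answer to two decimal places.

$72.78

Deferred-dividend DDM. At t=4 the remaining stream is a growing perpetuity with first payment D_5 = 5.00.
V_4 = D_5/(r−g) = 5.00/(0.067−0.014) = 94.3396
P₀ = V_4/(1+r)^4 = 94.3396/(1+0.067)^4 = 72.7841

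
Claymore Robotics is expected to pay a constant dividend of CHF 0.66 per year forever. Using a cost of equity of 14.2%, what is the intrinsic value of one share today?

CHF 4.65

Zero-growth DDM (perpetuity): P₀ = D/r = 0.66 / 0.142 = 4.6479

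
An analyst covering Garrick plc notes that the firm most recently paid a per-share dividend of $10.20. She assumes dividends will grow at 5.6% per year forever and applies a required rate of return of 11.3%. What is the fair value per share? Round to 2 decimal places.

Gordon growth model: P₀ = D₁/(r − g). D₁ = 10.20 × (1 + 0.056) = 10.7712.
P₀ = 10.7712 / (0.113 − 0.056) = 10.7712 / 0.057 = 188.9684

$188.97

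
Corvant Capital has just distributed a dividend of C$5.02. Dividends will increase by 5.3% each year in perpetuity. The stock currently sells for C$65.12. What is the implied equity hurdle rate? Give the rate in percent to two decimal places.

13.42%

Rearranging the constant-growth DDM: r = D₁/P₀ + g.
D₁ = 5.02 × (1 + 0.053) = 5.2861.
r = 5.2861 / 65.12 + 0.053 = 0.08117 + 0.053 = 0.13417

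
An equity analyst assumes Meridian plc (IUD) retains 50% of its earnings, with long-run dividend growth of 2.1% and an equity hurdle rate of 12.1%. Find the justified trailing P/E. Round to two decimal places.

5.10

Payout ratio b = 1 − 0.50 = 0.50.
Justified trailing P/E = b(1+g)/(r−g) = 0.50×(1+0.021)/(0.121−0.021) = 5.1050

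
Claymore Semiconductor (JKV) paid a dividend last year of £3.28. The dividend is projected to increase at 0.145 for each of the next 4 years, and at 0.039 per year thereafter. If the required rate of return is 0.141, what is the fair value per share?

£47.12

Two-stage DDM. Project D₁…D_4 at 0.145, terminal growth 0.039, discount at r = 0.141.
D_1 = 3.7556
D_2 = 4.3002
D_3 = 4.9237
D_4 = 5.6376
Terminal value at t=4: TV = D_5/(r−g) = 5.8575/(0.141−0.039) = 57.4263
P₀ = 3.7556/(1+0.141)^1 + 4.3002/(1+0.141)^2 + 4.9237/(1+0.141)^3 + 5.6376/(1+0.141)^4 + 57.4263/(1+0.141)^4 = 47.1174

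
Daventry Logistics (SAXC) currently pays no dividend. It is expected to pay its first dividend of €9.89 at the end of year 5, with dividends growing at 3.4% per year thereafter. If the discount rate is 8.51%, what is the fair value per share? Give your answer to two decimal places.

Deferred-dividend DDM. At t=4 the remaining stream is a growing perpetuity with first payment D_5 = 9.89.
V_4 = D_5/(r−g) = 9.89/(0.0851−0.034) = 193.5421
P₀ = V_4/(1+r)^4 = 193.5421/(1+0.0851)^4 = 139.6035

€139.60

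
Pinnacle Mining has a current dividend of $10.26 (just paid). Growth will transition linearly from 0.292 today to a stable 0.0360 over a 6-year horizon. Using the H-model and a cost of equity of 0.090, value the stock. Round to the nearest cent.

$342.76

H-model: P₀ = D₀[(1+g_L) + H(g_S−g_L)]/(r−g_L), with H = 6/2 = 3.
P₀ = 10.26 × [(1+0.036) + 3×(0.292−0.036)] / (0.09−0.036)
   = 10.26 × 1.8040 / 0.054 = 342.7600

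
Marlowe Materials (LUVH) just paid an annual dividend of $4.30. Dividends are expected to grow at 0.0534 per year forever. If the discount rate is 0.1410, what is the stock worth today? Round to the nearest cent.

Gordon growth model: P₀ = D₁/(r − g). D₁ = 4.30 × (1 + 0.0534) = 4.5296.
P₀ = 4.5296 / (0.141 − 0.0534) = 4.5296 / 0.0876 = 51.7080

$51.71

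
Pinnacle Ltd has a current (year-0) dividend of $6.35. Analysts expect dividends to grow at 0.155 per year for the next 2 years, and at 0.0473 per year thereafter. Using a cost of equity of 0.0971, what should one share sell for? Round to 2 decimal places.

$161.73

Two-stage DDM. Project D₁…D_2 at 0.155, terminal growth 0.0473, discount at r = 0.0971.
D_1 = 7.3342
D_2 = 8.4711
Terminal value at t=2: TV = D_3/(r−g) = 8.8717/(0.0971−0.0473) = 178.1474
P₀ = 7.3342/(1+0.0971)^1 + 8.4711/(1+0.0971)^2 + 178.1474/(1+0.0971)^2 = 161.7317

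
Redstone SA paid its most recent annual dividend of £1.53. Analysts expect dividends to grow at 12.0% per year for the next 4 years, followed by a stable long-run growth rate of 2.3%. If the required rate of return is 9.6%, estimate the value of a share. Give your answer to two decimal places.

Two-stage DDM. Project D₁…D_4 at 0.12, terminal growth 0.023, discount at r = 0.096.
D_1 = 1.7136
D_2 = 1.9192
D_3 = 2.1495
D_4 = 2.4075
Terminal value at t=4: TV = D_5/(r−g) = 2.4629/(0.096−0.023) = 33.7378
P₀ = 1.7136/(1+0.096)^1 + 1.9192/(1+0.096)^2 + 2.1495/(1+0.096)^3 + 2.4075/(1+0.096)^4 + 33.7378/(1+0.096)^4 = 29.8440

£29.84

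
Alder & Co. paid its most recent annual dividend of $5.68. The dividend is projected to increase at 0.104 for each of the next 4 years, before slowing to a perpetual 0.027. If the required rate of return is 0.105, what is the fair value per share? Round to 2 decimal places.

$97.18

Two-stage DDM. Project D₁…D_4 at 0.104, terminal growth 0.027, discount at r = 0.105.
D_1 = 6.2707
D_2 = 6.9229
D_3 = 7.6429
D_4 = 8.4377
Terminal value at t=4: TV = D_5/(r−g) = 8.6655/(0.105−0.027) = 111.0965
P₀ = 6.2707/(1+0.105)^1 + 6.9229/(1+0.105)^2 + 7.6429/(1+0.105)^3 + 8.4377/(1+0.105)^4 + 111.0965/(1+0.105)^4 = 97.1850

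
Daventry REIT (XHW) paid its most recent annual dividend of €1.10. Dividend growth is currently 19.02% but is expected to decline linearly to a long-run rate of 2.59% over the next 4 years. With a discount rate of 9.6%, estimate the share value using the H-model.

H-model: P₀ = D₀[(1+g_L) + H(g_S−g_L)]/(r−g_L), with H = 4/2 = 2.
P₀ = 1.10 × [(1+0.0259) + 2×(0.1902−0.0259)] / (0.096−0.0259)
   = 1.10 × 1.3545 / 0.0701 = 21.2546

€21.25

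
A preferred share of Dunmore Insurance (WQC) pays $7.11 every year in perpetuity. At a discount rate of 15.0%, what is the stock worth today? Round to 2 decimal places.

$47.40

Zero-growth DDM (perpetuity): P₀ = D/r = 7.11 / 0.15 = 47.4000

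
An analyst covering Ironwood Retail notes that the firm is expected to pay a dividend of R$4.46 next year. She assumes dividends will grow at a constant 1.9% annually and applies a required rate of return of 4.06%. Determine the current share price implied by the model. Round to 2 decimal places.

R$206.48

Gordon growth model: P₀ = D₁/(r − g), with D₁ = 4.46 given directly.
P₀ = 4.4600 / (0.0406 − 0.019) = 4.4600 / 0.0216 = 206.4815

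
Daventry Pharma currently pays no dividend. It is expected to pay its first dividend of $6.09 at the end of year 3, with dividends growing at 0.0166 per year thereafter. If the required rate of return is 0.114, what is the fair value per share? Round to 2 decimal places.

Deferred-dividend DDM. At t=2 the remaining stream is a growing perpetuity with first payment D_3 = 6.09.
V_2 = D_3/(r−g) = 6.09/(0.114−0.0166) = 62.5257
P₀ = V_2/(1+r)^2 = 62.5257/(1+0.114)^2 = 50.3835

$50.38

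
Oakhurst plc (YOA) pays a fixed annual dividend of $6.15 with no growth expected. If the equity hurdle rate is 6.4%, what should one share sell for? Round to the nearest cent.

Zero-growth DDM (perpetuity): P₀ = D/r = 6.15 / 0.064 = 96.0938

$96.09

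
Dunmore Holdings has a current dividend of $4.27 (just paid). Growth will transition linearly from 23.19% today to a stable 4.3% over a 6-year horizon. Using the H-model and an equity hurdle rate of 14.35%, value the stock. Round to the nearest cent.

H-model: P₀ = D₀[(1+g_L) + H(g_S−g_L)]/(r−g_L), with H = 6/2 = 3.
P₀ = 4.27 × [(1+0.043) + 3×(0.2319−0.043)] / (0.1435−0.043)
   = 4.27 × 1.6097 / 0.1005 = 68.3922

$68.39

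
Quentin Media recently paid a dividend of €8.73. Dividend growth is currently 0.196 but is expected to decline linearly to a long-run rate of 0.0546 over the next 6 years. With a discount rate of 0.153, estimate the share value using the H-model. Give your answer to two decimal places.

€131.20

H-model: P₀ = D₀[(1+g_L) + H(g_S−g_L)]/(r−g_L), with H = 6/2 = 3.
P₀ = 8.73 × [(1+0.0546) + 3×(0.196−0.0546)] / (0.153−0.0546)
   = 8.73 × 1.4788 / 0.0984 = 131.1984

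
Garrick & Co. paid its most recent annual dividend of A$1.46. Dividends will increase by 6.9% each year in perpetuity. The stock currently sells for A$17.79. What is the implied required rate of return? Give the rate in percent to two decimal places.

Rearranging the constant-growth DDM: r = D₁/P₀ + g.
D₁ = 1.46 × (1 + 0.069) = 1.5607.
r = 1.5607 / 17.79 + 0.069 = 0.08773 + 0.069 = 0.15673

15.67%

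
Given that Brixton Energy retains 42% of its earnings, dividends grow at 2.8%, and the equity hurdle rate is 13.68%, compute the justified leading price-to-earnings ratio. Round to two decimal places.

Payout ratio b = 1 − 0.42 = 0.58.
Justified leading P/E = b/(r−g) = 0.58/(0.1368−0.028) = 5.3309

5.33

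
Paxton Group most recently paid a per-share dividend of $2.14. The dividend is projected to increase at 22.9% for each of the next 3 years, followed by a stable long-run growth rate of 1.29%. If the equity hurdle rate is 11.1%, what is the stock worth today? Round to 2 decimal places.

Two-stage DDM. Project D₁…D_3 at 0.229, terminal growth 0.0129, discount at r = 0.111.
D_1 = 2.6301
D_2 = 3.2323
D_3 = 3.9726
Terminal value at t=3: TV = D_4/(r−g) = 4.0238/(0.111−0.0129) = 41.0173
P₀ = 2.6301/(1+0.111)^1 + 3.2323/(1+0.111)^2 + 3.9726/(1+0.111)^3 + 41.0173/(1+0.111)^3 = 37.7934

$37.79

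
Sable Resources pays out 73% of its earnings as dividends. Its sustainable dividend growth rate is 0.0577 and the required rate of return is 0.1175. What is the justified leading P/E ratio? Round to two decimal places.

Justified leading P/E = b/(r−g) = 0.73/(0.1175−0.0577) = 12.2074

12.21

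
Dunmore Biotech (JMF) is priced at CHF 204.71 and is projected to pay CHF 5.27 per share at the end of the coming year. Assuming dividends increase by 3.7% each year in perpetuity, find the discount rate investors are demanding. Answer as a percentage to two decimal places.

6.27%

Rearranging the constant-growth DDM: r = D₁/P₀ + g.
r = 5.2700 / 204.71 + 0.037 = 0.02574 + 0.037 = 0.06274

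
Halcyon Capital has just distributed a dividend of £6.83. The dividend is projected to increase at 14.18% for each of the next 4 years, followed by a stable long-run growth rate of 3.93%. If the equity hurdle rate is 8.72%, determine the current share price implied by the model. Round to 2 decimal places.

Two-stage DDM. Project D₁…D_4 at 0.1418, terminal growth 0.0393, discount at r = 0.0872.
D_1 = 7.7985
D_2 = 8.9043
D_3 = 10.1670
D_4 = 11.6086
Terminal value at t=4: TV = D_5/(r−g) = 12.0648/(0.0872−0.0393) = 251.8757
P₀ = 7.7985/(1+0.0872)^1 + 8.9043/(1+0.0872)^2 + 10.1670/(1+0.0872)^3 + 11.6086/(1+0.0872)^4 + 251.8757/(1+0.0872)^4 = 211.2071

£211.21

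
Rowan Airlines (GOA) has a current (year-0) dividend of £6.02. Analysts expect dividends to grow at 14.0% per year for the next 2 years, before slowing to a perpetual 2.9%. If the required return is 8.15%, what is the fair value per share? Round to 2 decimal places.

£144.14

Two-stage DDM. Project D₁…D_2 at 0.14, terminal growth 0.029, discount at r = 0.0815.
D_1 = 6.8628
D_2 = 7.8236
Terminal value at t=2: TV = D_3/(r−g) = 8.0505/(0.0815−0.029) = 153.3424
P₀ = 6.8628/(1+0.0815)^1 + 7.8236/(1+0.0815)^2 + 153.3424/(1+0.0815)^2 = 144.1365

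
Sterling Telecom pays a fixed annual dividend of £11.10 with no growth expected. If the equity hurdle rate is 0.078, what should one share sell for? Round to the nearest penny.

Zero-growth DDM (perpetuity): P₀ = D/r = 11.10 / 0.078 = 142.3077

£142.31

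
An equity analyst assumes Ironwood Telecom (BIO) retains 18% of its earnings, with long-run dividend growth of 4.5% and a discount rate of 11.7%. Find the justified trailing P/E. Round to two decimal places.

11.90

Payout ratio b = 1 − 0.18 = 0.82.
Justified trailing P/E = b(1+g)/(r−g) = 0.82×(1+0.045)/(0.117−0.045) = 11.9014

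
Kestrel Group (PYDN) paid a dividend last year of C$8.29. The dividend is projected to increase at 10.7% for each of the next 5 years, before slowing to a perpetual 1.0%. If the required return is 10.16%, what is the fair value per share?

Two-stage DDM. Project D₁…D_5 at 0.107, terminal growth 0.01, discount at r = 0.1016.
D_1 = 9.1770
D_2 = 10.1590
D_3 = 11.2460
D_4 = 12.4493
D_5 = 13.7814
Terminal value at t=5: TV = D_6/(r−g) = 13.9192/(0.1016−0.01) = 151.9562
P₀ = 9.1770/(1+0.1016)^1 + 10.1590/(1+0.1016)^2 + 11.2460/(1+0.1016)^3 + 12.4493/(1+0.1016)^4 + 13.7814/(1+0.1016)^5 + 151.9562/(1+0.1016)^5 = 135.7332

C$135.73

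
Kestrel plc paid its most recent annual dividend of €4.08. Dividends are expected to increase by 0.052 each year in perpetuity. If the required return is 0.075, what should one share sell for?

€186.62

Gordon growth model: P₀ = D₁/(r − g). D₁ = 4.08 × (1 + 0.052) = 4.2922.
P₀ = 4.2922 / (0.075 − 0.052) = 4.2922 / 0.023 = 186.6157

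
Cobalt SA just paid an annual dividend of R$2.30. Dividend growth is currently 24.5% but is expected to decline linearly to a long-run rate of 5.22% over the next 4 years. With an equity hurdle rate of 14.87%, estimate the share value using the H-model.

R$34.27

H-model: P₀ = D₀[(1+g_L) + H(g_S−g_L)]/(r−g_L), with H = 4/2 = 2.
P₀ = 2.30 × [(1+0.0522) + 2×(0.245−0.0522)] / (0.1487−0.0522)
   = 2.30 × 1.4378 / 0.0965 = 34.2688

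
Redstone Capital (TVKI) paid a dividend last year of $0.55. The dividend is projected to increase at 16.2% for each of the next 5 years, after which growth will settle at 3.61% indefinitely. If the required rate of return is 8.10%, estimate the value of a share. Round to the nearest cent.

$21.65

Two-stage DDM. Project D₁…D_5 at 0.162, terminal growth 0.0361, discount at r = 0.081.
D_1 = 0.6391
D_2 = 0.7426
D_3 = 0.8629
D_4 = 1.0027
D_5 = 1.1652
Terminal value at t=5: TV = D_6/(r−g) = 1.2072/(0.081−0.0361) = 26.8874
P₀ = 0.6391/(1+0.081)^1 + 0.7426/(1+0.081)^2 + 0.8629/(1+0.081)^3 + 1.0027/(1+0.081)^4 + 1.1652/(1+0.081)^5 + 26.8874/(1+0.081)^5 = 21.6481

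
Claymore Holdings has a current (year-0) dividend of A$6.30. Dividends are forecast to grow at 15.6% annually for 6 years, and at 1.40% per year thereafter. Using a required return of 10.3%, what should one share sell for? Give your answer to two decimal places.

A$139.81

Two-stage DDM. Project D₁…D_6 at 0.156, terminal growth 0.014, discount at r = 0.103.
D_1 = 7.2828
D_2 = 8.4189
D_3 = 9.7323
D_4 = 11.2505
D_5 = 13.0056
D_6 = 15.0345
Terminal value at t=6: TV = D_7/(r−g) = 15.2449/(0.103−0.014) = 171.2914
P₀ = 7.2828/(1+0.103)^1 + 8.4189/(1+0.103)^2 + 9.7323/(1+0.103)^3 + 11.2505/(1+0.103)^4 + 13.0056/(1+0.103)^5 + 15.0345/(1+0.103)^6 + 171.2914/(1+0.103)^6 = 139.8137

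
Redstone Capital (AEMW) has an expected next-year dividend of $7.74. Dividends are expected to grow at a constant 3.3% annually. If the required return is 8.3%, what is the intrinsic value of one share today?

Gordon growth model: P₀ = D₁/(r − g), with D₁ = 7.74 given directly.
P₀ = 7.7400 / (0.083 − 0.033) = 7.7400 / 0.05 = 154.8000

$154.80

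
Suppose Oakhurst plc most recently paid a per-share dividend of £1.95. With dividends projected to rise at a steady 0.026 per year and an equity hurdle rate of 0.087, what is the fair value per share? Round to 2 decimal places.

£32.80

Gordon growth model: P₀ = D₁/(r − g). D₁ = 1.95 × (1 + 0.026) = 2.0007.
P₀ = 2.0007 / (0.087 − 0.026) = 2.0007 / 0.061 = 32.7984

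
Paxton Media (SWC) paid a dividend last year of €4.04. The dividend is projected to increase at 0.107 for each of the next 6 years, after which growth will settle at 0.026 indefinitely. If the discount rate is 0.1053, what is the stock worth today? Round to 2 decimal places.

€77.13

Two-stage DDM. Project D₁…D_6 at 0.107, terminal growth 0.026, discount at r = 0.1053.
D_1 = 4.4723
D_2 = 4.9508
D_3 = 5.4806
D_4 = 6.0670
D_5 = 6.7161
D_6 = 7.4348
Terminal value at t=6: TV = D_7/(r−g) = 7.6281/(0.1053−0.026) = 96.1925
P₀ = 4.4723/(1+0.1053)^1 + 4.9508/(1+0.1053)^2 + 5.4806/(1+0.1053)^3 + 6.0670/(1+0.1053)^4 + 6.7161/(1+0.1053)^5 + 7.4348/(1+0.1053)^6 + 96.1925/(1+0.1053)^6 = 77.1254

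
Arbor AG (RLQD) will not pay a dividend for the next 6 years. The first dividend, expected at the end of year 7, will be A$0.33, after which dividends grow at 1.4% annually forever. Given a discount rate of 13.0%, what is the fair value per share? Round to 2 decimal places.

A$1.37

Deferred-dividend DDM. At t=6 the remaining stream is a growing perpetuity with first payment D_7 = 0.33.
V_6 = D_7/(r−g) = 0.33/(0.13−0.014) = 2.8448
P₀ = V_6/(1+r)^6 = 2.8448/(1+0.13)^6 = 1.3664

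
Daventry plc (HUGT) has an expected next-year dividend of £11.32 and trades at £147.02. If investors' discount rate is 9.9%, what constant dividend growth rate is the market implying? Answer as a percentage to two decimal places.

2.20%

From P₀ = D₁/(r − g), the implied growth is g = r − D₁/P₀.
g = 0.099 − 11.32/147.02 = 0.099 − 0.07700 = 0.02200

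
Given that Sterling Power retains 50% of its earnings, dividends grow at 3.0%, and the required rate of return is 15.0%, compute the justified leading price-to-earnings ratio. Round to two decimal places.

Payout ratio b = 1 − 0.50 = 0.50.
Justified leading P/E = b/(r−g) = 0.50/(0.15−0.03) = 4.1667

4.17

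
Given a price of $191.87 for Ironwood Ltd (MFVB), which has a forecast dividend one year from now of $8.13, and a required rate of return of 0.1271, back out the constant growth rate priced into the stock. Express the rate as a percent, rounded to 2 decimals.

8.47%

From P₀ = D₁/(r − g), the implied growth is g = r − D₁/P₀.
g = 0.1271 − 8.13/191.87 = 0.1271 − 0.04237 = 0.08473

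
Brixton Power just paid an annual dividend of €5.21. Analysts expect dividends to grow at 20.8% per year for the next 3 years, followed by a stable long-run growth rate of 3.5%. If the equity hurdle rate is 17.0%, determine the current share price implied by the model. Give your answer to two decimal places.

Two-stage DDM. Project D₁…D_3 at 0.208, terminal growth 0.035, discount at r = 0.17.
D_1 = 6.2937
D_2 = 7.6028
D_3 = 9.1841
Terminal value at t=3: TV = D_4/(r−g) = 9.5056/(0.17−0.035) = 70.4117
P₀ = 6.2937/(1+0.17)^1 + 7.6028/(1+0.17)^2 + 9.1841/(1+0.17)^3 + 70.4117/(1+0.17)^3 = 60.6305

€60.63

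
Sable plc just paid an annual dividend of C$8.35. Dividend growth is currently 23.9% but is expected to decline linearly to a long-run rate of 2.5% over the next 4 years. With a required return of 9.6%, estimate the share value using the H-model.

H-model: P₀ = D₀[(1+g_L) + H(g_S−g_L)]/(r−g_L), with H = 4/2 = 2.
P₀ = 8.35 × [(1+0.025) + 2×(0.239−0.025)] / (0.096−0.025)
   = 8.35 × 1.4530 / 0.071 = 170.8810

C$170.88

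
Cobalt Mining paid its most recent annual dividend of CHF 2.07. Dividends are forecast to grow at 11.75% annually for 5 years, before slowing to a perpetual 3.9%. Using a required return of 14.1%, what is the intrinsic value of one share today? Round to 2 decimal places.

Two-stage DDM. Project D₁…D_5 at 0.1175, terminal growth 0.039, discount at r = 0.141.
D_1 = 2.3132
D_2 = 2.5850
D_3 = 2.8888
D_4 = 3.2282
D_5 = 3.6075
Terminal value at t=5: TV = D_6/(r−g) = 3.7482/(0.141−0.039) = 36.7471
P₀ = 2.3132/(1+0.141)^1 + 2.5850/(1+0.141)^2 + 2.8888/(1+0.141)^3 + 3.2282/(1+0.141)^4 + 3.6075/(1+0.141)^5 + 36.7471/(1+0.141)^5 = 28.7296

CHF 28.73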